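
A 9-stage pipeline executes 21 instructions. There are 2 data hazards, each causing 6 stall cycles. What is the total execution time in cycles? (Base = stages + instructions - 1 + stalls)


Base cycles = 9 + 21 - 1 = 29
Total stalls = 2 * 6 = 12
Total = 29 + 12 = 41

41


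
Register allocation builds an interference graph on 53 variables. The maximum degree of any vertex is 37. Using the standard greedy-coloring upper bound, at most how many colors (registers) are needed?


Greedy coloring never needs more than (max_degree + 1) colors: when coloring a vertex, at most max_degree neighbors are already colored.
Upper bound = 37 + 1 = 38

38


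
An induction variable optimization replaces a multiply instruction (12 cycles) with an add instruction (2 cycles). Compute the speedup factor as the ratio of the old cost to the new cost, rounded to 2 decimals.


Ratio = mult_cost / add_cost = 12 / 2 = 6.0

6.0


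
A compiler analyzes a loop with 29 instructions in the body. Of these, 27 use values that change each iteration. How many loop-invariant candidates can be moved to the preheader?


Invariant candidates = total - loop-dependent
= 29 - 27 = 2

2


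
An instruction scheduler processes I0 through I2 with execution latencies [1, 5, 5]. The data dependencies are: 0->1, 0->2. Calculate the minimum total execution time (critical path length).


Compute longest path through dependency graph: dist(Ik) = max over predecessors of dist + latency(Ik).
dist(I0) = latency 1 = 1
dist(I1) = dist(I0) + 5 = 1 + 5 = 6
dist(I2) = dist(I0) + 5 = 1 + 5 = 6
Critical path = max dist = 6

6


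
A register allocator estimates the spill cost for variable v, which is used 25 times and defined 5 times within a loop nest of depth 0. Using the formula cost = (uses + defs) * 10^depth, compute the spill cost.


uses + defs = 25 + 5 = 30
10^0 = 1
Spill cost = 30 * 1 = 30

30


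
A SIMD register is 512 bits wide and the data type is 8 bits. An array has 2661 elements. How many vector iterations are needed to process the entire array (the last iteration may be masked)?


Width = 512 / 8 = 64 elements per vector op
Iterations = ceil(2661 / 64) = 42

42


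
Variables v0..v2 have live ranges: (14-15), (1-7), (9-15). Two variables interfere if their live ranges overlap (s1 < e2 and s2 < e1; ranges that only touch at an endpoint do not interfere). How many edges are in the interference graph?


Check all pairs for overlapping intervals.
Two intervals (s1,e1) and (s2,e2) overlap if s1 < e2 and s2 < e1.
v0 (14-15) vs v1..v2: overlaps v2 -> 1
v1 (1-7) vs v2: overlaps none -> 0
Total overlapping pairs = 1 + 0 = 1

1


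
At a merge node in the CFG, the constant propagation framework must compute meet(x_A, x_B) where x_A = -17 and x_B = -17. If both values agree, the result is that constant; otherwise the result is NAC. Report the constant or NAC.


Meet operation: if both paths give the same constant, result is that constant; if they differ, result is NAC (not-a-constant).
Path A: -17, Path B: -17 -> equal
Result: constant -> -17

-17


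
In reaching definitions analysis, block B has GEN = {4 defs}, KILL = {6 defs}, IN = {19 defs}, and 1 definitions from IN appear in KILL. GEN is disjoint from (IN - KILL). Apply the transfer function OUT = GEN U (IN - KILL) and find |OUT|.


IN - KILL: 19 - 1 = 18 surviving definitions
OUT = GEN + surviving = 4 + 18 = 22

22


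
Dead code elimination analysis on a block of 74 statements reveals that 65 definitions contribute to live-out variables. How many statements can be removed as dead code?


Dead code = total statements - live definitions
= 74 - 65 = 9

9


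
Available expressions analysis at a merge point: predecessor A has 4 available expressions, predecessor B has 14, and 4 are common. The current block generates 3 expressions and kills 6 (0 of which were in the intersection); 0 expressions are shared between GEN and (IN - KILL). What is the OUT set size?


IN = intersection of predecessors = 4
IN - KILL = 4 - 0 = 4
|OUT| = |GEN| + |IN - KILL| - |GEN ∩ (IN - KILL)| = 3 + 4 - 0 = 7

7


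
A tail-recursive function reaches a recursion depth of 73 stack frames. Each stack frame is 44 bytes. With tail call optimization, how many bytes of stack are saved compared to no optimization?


Without TCO: 73 * 44 = 3212 bytes
With TCO: reuse 1 frame = 44 bytes
Savings = 3212 - 44 = 3168

3168


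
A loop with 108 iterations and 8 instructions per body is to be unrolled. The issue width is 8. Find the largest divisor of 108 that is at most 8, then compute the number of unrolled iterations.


Largest divisor of 108 <= 8 is 6
New iterations = 108 / 6 = 18

18


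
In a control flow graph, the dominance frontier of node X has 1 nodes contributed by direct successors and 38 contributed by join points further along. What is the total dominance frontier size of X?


DF(X) = direct successor contributions + join point contributions
= 1 + 38 = 39

39


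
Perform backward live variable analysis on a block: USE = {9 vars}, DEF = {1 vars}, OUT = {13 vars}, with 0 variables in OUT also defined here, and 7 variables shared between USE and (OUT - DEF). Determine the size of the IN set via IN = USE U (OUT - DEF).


OUT - DEF: 13 - 0 = 13
|IN| = |USE| + |OUT - DEF| - |USE ∩ (OUT - DEF)| = 9 + 13 - 7 = 15

15


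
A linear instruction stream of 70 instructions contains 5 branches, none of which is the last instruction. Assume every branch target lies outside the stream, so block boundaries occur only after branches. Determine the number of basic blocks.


With no in-sequence branch targets, the leaders are the first instruction plus the instruction after each branch.
Number of basic blocks = branches + 1
= 5 + 1 = 6

6


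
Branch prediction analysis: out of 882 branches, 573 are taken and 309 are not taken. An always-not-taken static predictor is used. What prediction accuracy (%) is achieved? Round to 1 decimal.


Predictor: always-not-taken
Correct predictions = 309
Accuracy = 309 / 882 * 100 = 35.0%

35.0


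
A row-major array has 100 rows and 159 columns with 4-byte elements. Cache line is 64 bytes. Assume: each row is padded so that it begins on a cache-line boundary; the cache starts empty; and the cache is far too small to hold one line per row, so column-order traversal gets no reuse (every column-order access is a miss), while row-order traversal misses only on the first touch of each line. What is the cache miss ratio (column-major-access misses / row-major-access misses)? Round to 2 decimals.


Each row occupies 159 * 4 = 636 bytes and starts on a line boundary, so it spans ceil(636 / 64) = 10 cache lines.
Row-major traversal misses (one per line touched): 100 * ceil(159 * 4 / 64) = 1000
Column-major traversal misses (no reuse, every access misses): 100 * 159 = 15900
Ratio = 15900 / 1000 = 15.9

15.9


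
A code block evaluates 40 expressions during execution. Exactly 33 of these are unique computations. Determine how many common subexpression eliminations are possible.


CSE count = total expressions - unique expressions
= 40 - 33 = 7

7


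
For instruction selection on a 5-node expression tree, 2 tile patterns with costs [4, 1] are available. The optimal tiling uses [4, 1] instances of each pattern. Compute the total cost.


Total cost = sum(count_i * cost_i)
= 4*4 + 1*1
= 17

17


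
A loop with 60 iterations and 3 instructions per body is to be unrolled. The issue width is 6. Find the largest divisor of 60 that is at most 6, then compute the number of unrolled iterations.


Largest divisor of 60 <= 6 is 6
New iterations = 60 / 6 = 10

10


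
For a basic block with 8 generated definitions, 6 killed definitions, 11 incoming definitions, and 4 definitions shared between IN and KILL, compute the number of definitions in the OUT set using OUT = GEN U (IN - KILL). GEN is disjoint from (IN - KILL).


IN - KILL: 11 - 4 = 7 surviving definitions
OUT = GEN + surviving = 8 + 7 = 15

15


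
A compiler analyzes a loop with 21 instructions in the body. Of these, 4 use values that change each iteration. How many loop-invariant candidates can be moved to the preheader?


Invariant candidates = total - loop-dependent
= 21 - 4 = 17

17


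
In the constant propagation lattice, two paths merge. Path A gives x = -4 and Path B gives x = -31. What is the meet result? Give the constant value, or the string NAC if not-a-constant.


Meet operation: if both paths give the same constant, result is that constant; if they differ, result is NAC (not-a-constant).
Path A: -4, Path B: -31 -> differ
Result: not-a-constant -> NAC

NAC


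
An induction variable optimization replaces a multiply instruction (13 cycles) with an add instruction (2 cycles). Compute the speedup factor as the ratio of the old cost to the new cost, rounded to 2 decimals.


Ratio = mult_cost / add_cost = 13 / 2 = 6.5

6.5


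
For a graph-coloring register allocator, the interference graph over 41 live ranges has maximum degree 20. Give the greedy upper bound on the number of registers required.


Greedy coloring never needs more than (max_degree + 1) colors: when coloring a vertex, at most max_degree neighbors are already colored.
Upper bound = 20 + 1 = 21

21


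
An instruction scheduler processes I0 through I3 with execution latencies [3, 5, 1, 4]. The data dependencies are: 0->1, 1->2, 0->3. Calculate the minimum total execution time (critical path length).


Compute longest path through dependency graph: dist(Ik) = max over predecessors of dist + latency(Ik).
dist(I0) = latency 3 = 3
dist(I1) = dist(I0) + 5 = 3 + 5 = 8
dist(I2) = dist(I1) + 1 = 8 + 1 = 9
dist(I3) = dist(I0) + 4 = 3 + 4 = 7
Critical path = max dist = 9

9


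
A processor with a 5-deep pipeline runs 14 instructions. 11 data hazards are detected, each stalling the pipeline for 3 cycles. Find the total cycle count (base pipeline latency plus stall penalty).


Base cycles = 5 + 14 - 1 = 18
Total stalls = 11 * 3 = 33
Total = 18 + 33 = 51

51


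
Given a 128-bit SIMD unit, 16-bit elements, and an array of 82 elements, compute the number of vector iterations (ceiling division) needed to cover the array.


Width = 128 / 16 = 8 elements per vector op
Iterations = ceil(82 / 8) = 11

11


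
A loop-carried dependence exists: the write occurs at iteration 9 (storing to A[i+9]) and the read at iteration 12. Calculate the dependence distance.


Distance = read iteration - write iteration
= 12 - 9 = 3

3


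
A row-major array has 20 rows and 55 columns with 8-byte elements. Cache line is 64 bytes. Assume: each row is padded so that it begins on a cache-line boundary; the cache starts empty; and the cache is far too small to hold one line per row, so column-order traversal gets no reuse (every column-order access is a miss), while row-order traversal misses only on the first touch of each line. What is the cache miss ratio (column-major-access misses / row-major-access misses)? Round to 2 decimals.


Each row occupies 55 * 8 = 440 bytes and starts on a line boundary, so it spans ceil(440 / 64) = 7 cache lines.
Row-major traversal misses (one per line touched): 20 * ceil(55 * 8 / 64) = 140
Column-major traversal misses (no reuse, every access misses): 20 * 55 = 1100
Ratio = 1100 / 140 = 7.86

7.86


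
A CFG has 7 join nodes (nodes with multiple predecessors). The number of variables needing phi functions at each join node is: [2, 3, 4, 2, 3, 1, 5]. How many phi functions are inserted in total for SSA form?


Total phi functions = sum of phi functions at each join node
= 2 + 3 + 4 + 2 + 3 + 1 + 5 = 20

20


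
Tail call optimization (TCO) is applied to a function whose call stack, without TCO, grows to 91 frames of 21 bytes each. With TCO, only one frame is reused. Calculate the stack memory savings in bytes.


Without TCO: 91 * 21 = 1911 bytes
With TCO: reuse 1 frame = 21 bytes
Savings = 1911 - 21 = 1890

1890


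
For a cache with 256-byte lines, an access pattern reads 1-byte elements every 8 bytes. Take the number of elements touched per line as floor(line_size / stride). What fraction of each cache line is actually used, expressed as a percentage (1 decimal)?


Elements per cache line = floor(256 / 8) = 32
Bytes used = 32 * 1 = 32
Utilization = 32 / 256 * 100 = 12.5%

12.5


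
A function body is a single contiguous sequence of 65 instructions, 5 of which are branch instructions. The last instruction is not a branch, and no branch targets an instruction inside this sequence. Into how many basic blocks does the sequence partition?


With no in-sequence branch targets, the leaders are the first instruction plus the instruction after each branch.
Number of basic blocks = branches + 1
= 5 + 1 = 6

6


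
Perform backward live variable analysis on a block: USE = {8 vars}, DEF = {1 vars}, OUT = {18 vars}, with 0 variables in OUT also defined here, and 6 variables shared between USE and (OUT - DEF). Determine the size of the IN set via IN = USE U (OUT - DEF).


OUT - DEF: 18 - 0 = 18
|IN| = |USE| + |OUT - DEF| - |USE ∩ (OUT - DEF)| = 8 + 18 - 6 = 20

20


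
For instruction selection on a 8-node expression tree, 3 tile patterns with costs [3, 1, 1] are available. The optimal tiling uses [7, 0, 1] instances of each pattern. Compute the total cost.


Total cost = sum(count_i * cost_i)
= 7*3 + 0*1 + 1*1
= 22

22


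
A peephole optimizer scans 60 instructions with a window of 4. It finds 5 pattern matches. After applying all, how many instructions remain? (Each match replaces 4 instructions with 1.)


Each match removes 3 instructions.
Total removed = 5 * 3 = 15
Remaining = 60 - 15 = 45

45


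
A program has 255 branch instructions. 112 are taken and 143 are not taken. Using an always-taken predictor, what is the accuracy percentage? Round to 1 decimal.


Predictor: always-taken
Correct predictions = 112
Accuracy = 112 / 255 * 100 = 43.9%

43.9


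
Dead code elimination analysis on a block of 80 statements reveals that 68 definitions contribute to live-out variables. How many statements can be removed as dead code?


Dead code = total statements - live definitions
= 80 - 68 = 12

12


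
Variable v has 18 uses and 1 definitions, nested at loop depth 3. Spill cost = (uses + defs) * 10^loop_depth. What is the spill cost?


uses + defs = 18 + 1 = 19
10^3 = 1000
Spill cost = 19 * 1000 = 19000

19000


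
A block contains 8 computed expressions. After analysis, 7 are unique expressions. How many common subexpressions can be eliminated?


CSE count = total expressions - unique expressions
= 8 - 7 = 1

1


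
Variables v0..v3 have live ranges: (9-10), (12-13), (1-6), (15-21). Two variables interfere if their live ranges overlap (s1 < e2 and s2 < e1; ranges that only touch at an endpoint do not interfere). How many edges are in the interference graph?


Check all pairs for overlapping intervals.
Two intervals (s1,e1) and (s2,e2) overlap if s1 < e2 and s2 < e1.
v0 (9-10) vs v1..v3: overlaps none -> 0
v1 (12-13) vs v2..v3: overlaps none -> 0
v2 (1-6) vs v3: overlaps none -> 0
Total overlapping pairs = 0 + 0 + 0 = 0

0


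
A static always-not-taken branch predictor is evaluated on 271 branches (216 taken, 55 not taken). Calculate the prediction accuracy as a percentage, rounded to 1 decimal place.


Predictor: always-not-taken
Correct predictions = 55
Accuracy = 55 / 271 * 100 = 20.3%

20.3


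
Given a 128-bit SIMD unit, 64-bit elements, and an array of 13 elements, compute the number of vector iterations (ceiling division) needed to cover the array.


Width = 128 / 64 = 2 elements per vector op
Iterations = ceil(13 / 2) = 7

7


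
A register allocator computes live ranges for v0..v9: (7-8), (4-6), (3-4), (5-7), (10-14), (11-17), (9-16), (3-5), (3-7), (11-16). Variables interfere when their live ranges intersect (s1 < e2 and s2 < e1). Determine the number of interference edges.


Check all pairs for overlapping intervals.
Two intervals (s1,e1) and (s2,e2) overlap if s1 < e2 and s2 < e1.
v0 (7-8) vs v1..v9: overlaps none -> 0
v1 (4-6) vs v2..v9: overlaps v3, v7, v8 -> 3
v2 (3-4) vs v3..v9: overlaps v7, v8 -> 2
v3 (5-7) vs v4..v9: overlaps v8 -> 1
v4 (10-14) vs v5..v9: overlaps v5, v6, v9 -> 3
v5 (11-17) vs v6..v9: overlaps v6, v9 -> 2
v6 (9-16) vs v7..v9: overlaps v9 -> 1
v7 (3-5) vs v8..v9: overlaps v8 -> 1
v8 (3-7) vs v9: overlaps none -> 0
Total overlapping pairs = 0 + 3 + 2 + 1 + 3 + 2 + 1 + 1 + 0 = 13

13


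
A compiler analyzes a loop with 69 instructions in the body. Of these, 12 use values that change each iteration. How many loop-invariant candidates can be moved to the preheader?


Invariant candidates = total - loop-dependent
= 69 - 12 = 57

57


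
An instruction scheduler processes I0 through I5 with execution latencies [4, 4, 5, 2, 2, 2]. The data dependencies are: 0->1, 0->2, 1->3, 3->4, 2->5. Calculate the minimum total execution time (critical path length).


Compute longest path through dependency graph: dist(Ik) = max over predecessors of dist + latency(Ik).
dist(I0) = latency 4 = 4
dist(I1) = dist(I0) + 4 = 4 + 4 = 8
dist(I2) = dist(I0) + 5 = 4 + 5 = 9
dist(I3) = dist(I1) + 2 = 8 + 2 = 10
dist(I4) = dist(I3) + 2 = 10 + 2 = 12
dist(I5) = dist(I2) + 2 = 9 + 2 = 11
Critical path = max dist = 12

12


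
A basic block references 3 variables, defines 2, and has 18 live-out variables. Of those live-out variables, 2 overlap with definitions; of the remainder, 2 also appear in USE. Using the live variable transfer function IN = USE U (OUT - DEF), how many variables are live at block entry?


OUT - DEF: 18 - 2 = 16
|IN| = |USE| + |OUT - DEF| - |USE ∩ (OUT - DEF)| = 3 + 16 - 2 = 17

17


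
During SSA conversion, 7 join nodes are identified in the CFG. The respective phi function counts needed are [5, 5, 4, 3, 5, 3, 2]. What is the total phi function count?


Total phi functions = sum of phi functions at each join node
= 5 + 5 + 4 + 3 + 5 + 3 + 2 = 27

27


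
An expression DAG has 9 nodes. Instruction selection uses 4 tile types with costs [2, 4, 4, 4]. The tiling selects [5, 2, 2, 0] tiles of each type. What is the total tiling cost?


Total cost = sum(count_i * cost_i)
= 5*2 + 2*4 + 2*4 + 0*4
= 26

26


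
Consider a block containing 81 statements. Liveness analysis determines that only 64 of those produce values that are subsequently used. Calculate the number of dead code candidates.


Dead code = total statements - live definitions
= 81 - 64 = 17

17


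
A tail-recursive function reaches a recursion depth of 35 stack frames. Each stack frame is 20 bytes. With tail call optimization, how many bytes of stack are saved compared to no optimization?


Without TCO: 35 * 20 = 700 bytes
With TCO: reuse 1 frame = 20 bytes
Savings = 700 - 20 = 680

680


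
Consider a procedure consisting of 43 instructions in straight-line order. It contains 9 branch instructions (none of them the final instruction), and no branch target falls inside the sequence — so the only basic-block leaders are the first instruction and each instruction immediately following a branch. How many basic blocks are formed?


With no in-sequence branch targets, the leaders are the first instruction plus the instruction after each branch.
Number of basic blocks = branches + 1
= 9 + 1 = 10

10


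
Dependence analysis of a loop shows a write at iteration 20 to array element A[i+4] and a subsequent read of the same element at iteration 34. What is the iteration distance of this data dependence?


Distance = read iteration - write iteration
= 34 - 20 = 14

14


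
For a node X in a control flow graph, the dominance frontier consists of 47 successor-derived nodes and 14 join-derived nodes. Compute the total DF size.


DF(X) = direct successor contributions + join point contributions
= 47 + 14 = 61

61


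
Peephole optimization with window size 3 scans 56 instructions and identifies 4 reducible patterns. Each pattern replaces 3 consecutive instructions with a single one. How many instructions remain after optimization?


Each match removes 2 instructions.
Total removed = 4 * 2 = 8
Remaining = 56 - 8 = 48

48


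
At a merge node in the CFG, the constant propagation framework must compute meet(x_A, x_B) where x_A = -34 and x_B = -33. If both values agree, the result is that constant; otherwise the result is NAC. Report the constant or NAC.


Meet operation: if both paths give the same constant, result is that constant; if they differ, result is NAC (not-a-constant).
Path A: -34, Path B: -33 -> differ
Result: not-a-constant -> NAC

NAC


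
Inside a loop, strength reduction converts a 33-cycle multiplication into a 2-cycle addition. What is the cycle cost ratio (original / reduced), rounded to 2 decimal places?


Ratio = mult_cost / add_cost = 33 / 2 = 16.5

16.5


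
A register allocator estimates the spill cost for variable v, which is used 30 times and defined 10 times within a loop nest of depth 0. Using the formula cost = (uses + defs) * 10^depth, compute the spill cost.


uses + defs = 30 + 10 = 40
10^0 = 1
Spill cost = 40 * 1 = 40

40


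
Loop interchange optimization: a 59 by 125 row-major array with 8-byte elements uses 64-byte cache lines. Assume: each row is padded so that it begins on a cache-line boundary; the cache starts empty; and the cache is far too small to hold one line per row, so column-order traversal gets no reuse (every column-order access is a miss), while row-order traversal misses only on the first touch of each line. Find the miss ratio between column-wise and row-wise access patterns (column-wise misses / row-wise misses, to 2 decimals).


Each row occupies 125 * 8 = 1000 bytes and starts on a line boundary, so it spans ceil(1000 / 64) = 16 cache lines.
Row-major traversal misses (one per line touched): 59 * ceil(125 * 8 / 64) = 944
Column-major traversal misses (no reuse, every access misses): 59 * 125 = 7375
Ratio = 7375 / 944 = 7.81

7.81


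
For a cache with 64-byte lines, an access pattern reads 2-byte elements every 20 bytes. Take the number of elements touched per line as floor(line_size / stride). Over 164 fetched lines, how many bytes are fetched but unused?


Elements per line = floor(64 / 20) = 3
Bytes used per line = 3 * 2 = 6
Wasted per line = 64 - 6 = 58
Total wasted = 58 * 164 = 9512

9512


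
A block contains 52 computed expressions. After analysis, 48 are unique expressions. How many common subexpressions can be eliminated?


CSE count = total expressions - unique expressions
= 52 - 48 = 4

4


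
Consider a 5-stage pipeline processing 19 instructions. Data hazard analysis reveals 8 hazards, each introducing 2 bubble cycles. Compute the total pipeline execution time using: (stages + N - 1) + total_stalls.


Base cycles = 5 + 19 - 1 = 23
Total stalls = 8 * 2 = 16
Total = 23 + 16 = 39

39


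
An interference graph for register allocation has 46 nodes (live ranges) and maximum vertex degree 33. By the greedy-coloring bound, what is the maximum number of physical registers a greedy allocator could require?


Greedy coloring never needs more than (max_degree + 1) colors: when coloring a vertex, at most max_degree neighbors are already colored.
Upper bound = 33 + 1 = 34

34


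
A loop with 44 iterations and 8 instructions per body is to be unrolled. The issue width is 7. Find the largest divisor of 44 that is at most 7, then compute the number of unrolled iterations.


Largest divisor of 44 <= 7 is 4
New iterations = 44 / 4 = 11

11


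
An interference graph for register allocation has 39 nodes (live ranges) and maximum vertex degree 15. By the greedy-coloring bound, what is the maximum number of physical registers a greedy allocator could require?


Greedy coloring never needs more than (max_degree + 1) colors: when coloring a vertex, at most max_degree neighbors are already colored.
Upper bound = 15 + 1 = 16

16


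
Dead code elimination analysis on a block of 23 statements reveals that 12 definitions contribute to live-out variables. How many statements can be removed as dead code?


Dead code = total statements - live definitions
= 23 - 12 = 11

11


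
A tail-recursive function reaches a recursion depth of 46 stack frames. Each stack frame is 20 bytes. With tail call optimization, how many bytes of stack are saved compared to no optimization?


Without TCO: 46 * 20 = 920 bytes
With TCO: reuse 1 frame = 20 bytes
Savings = 920 - 20 = 900

900


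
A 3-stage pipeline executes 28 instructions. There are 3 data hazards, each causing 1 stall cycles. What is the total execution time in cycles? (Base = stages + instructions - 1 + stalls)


Base cycles = 3 + 28 - 1 = 30
Total stalls = 3 * 1 = 3
Total = 30 + 3 = 33

33


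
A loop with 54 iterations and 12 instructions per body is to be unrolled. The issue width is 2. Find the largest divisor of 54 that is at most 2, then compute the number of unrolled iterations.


Largest divisor of 54 <= 2 is 2
New iterations = 54 / 2 = 27

27


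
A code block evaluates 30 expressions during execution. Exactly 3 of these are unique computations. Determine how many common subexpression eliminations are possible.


CSE count = total expressions - unique expressions
= 30 - 3 = 27

27


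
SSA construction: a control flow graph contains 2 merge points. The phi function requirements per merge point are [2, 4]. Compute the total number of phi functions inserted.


Total phi functions = sum of phi functions at each join node
= 2 + 4 = 6

6


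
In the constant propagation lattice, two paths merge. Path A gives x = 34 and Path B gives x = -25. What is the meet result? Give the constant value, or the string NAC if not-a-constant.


Meet operation: if both paths give the same constant, result is that constant; if they differ, result is NAC (not-a-constant).
Path A: 34, Path B: -25 -> differ
Result: not-a-constant -> NAC

NAC


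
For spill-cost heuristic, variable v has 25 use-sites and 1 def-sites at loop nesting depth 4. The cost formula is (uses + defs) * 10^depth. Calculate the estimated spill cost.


uses + defs = 25 + 1 = 26
10^4 = 10000
Spill cost = 26 * 10000 = 260000

260000


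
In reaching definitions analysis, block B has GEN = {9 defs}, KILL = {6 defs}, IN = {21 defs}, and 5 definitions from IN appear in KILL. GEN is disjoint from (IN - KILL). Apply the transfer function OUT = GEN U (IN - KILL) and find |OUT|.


IN - KILL: 21 - 5 = 16 surviving definitions
OUT = GEN + surviving = 9 + 16 = 25

25


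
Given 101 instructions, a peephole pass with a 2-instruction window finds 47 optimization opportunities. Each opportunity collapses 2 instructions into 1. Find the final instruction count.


Each match removes 1 instructions.
Total removed = 47 * 1 = 47
Remaining = 101 - 47 = 54

54


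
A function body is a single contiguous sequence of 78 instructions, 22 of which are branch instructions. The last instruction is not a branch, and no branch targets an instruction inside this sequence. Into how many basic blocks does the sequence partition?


With no in-sequence branch targets, the leaders are the first instruction plus the instruction after each branch.
Number of basic blocks = branches + 1
= 22 + 1 = 23

23


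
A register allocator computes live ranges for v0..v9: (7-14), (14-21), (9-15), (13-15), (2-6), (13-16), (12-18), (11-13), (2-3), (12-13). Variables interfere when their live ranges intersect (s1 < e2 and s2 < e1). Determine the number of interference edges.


Check all pairs for overlapping intervals.
Two intervals (s1,e1) and (s2,e2) overlap if s1 < e2 and s2 < e1.
v0 (7-14) vs v1..v9: overlaps v2, v3, v5, v6, v7, v9 -> 6
v1 (14-21) vs v2..v9: overlaps v2, v3, v5, v6 -> 4
v2 (9-15) vs v3..v9: overlaps v3, v5, v6, v7, v9 -> 5
v3 (13-15) vs v4..v9: overlaps v5, v6 -> 2
v4 (2-6) vs v5..v9: overlaps v8 -> 1
v5 (13-16) vs v6..v9: overlaps v6 -> 1
v6 (12-18) vs v7..v9: overlaps v7, v9 -> 2
v7 (11-13) vs v8..v9: overlaps v9 -> 1
v8 (2-3) vs v9: overlaps none -> 0
Total overlapping pairs = 6 + 4 + 5 + 2 + 1 + 1 + 2 + 1 + 0 = 22

22


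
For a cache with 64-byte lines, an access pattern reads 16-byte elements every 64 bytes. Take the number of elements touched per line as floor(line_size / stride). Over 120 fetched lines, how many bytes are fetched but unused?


Elements per line = floor(64 / 64) = 1
Bytes used per line = 1 * 16 = 16
Wasted per line = 64 - 16 = 48
Total wasted = 48 * 120 = 5760

5760


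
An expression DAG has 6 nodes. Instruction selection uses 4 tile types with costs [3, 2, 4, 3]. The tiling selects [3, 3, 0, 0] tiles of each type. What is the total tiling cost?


Total cost = sum(count_i * cost_i)
= 3*3 + 3*2 + 0*4 + 0*3
= 15

15


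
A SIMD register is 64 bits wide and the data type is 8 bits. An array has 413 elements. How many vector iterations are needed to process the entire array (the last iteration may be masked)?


Width = 64 / 8 = 8 elements per vector op
Iterations = ceil(413 / 8) = 52

52


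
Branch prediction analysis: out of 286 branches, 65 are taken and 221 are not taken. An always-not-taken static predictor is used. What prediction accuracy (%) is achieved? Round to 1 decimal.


Predictor: always-not-taken
Correct predictions = 221
Accuracy = 221 / 286 * 100 = 77.3%

77.3


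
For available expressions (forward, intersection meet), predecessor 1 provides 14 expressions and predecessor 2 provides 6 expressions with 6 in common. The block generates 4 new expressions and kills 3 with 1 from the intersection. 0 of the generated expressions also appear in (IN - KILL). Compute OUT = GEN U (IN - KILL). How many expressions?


IN = intersection of predecessors = 6
IN - KILL = 6 - 1 = 5
|OUT| = |GEN| + |IN - KILL| - |GEN ∩ (IN - KILL)| = 4 + 5 - 0 = 9

9


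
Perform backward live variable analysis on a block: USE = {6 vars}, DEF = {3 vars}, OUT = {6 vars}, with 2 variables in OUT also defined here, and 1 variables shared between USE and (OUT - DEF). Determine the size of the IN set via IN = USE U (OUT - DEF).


OUT - DEF: 6 - 2 = 4
|IN| = |USE| + |OUT - DEF| - |USE ∩ (OUT - DEF)| = 6 + 4 - 1 = 9

9


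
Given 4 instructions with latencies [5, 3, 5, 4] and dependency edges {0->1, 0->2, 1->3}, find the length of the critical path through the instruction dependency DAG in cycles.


Compute longest path through dependency graph: dist(Ik) = max over predecessors of dist + latency(Ik).
dist(I0) = latency 5 = 5
dist(I1) = dist(I0) + 3 = 5 + 3 = 8
dist(I2) = dist(I0) + 5 = 5 + 5 = 10
dist(I3) = dist(I1) + 4 = 8 + 4 = 12
Critical path = max dist = 12

12


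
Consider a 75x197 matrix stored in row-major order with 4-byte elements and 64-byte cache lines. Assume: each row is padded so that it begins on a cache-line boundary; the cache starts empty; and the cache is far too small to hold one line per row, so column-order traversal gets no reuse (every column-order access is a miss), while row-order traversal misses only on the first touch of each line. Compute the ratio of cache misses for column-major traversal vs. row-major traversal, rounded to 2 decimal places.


Each row occupies 197 * 4 = 788 bytes and starts on a line boundary, so it spans ceil(788 / 64) = 13 cache lines.
Row-major traversal misses (one per line touched): 75 * ceil(197 * 4 / 64) = 975
Column-major traversal misses (no reuse, every access misses): 75 * 197 = 14775
Ratio = 14775 / 975 = 15.15

15.15


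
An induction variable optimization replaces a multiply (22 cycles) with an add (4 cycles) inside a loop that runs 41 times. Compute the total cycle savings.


Per-iteration saving = 22 - 4 = 18
Total saved = 41 * 18 = 738

738


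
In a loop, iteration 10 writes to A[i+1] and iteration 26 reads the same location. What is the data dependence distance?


Distance = read iteration - write iteration
= 26 - 10 = 16

16


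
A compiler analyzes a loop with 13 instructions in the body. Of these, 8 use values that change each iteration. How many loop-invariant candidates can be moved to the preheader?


Invariant candidates = total - loop-dependent
= 13 - 8 = 5

5


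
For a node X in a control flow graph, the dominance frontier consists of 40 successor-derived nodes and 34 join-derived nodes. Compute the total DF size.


DF(X) = direct successor contributions + join point contributions
= 40 + 34 = 74

74


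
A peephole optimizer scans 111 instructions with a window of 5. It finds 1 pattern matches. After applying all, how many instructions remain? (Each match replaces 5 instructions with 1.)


Each match removes 4 instructions.
Total removed = 1 * 4 = 4
Remaining = 111 - 4 = 107

107


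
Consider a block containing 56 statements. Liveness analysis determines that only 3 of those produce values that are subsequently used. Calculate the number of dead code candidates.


Dead code = total statements - live definitions
= 56 - 3 = 53

53


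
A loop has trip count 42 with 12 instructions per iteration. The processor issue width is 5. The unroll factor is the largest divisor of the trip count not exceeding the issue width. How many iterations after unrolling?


Largest divisor of 42 <= 5 is 3
New iterations = 42 / 3 = 14

14


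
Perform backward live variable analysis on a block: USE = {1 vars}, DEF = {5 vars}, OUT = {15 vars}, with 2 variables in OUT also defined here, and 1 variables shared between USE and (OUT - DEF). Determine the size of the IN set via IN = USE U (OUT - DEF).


OUT - DEF: 15 - 2 = 13
|IN| = |USE| + |OUT - DEF| - |USE ∩ (OUT - DEF)| = 1 + 13 - 1 = 13

13


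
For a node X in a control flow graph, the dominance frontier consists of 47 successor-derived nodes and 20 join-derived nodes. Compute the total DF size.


DF(X) = direct successor contributions + join point contributions
= 47 + 20 = 67

67


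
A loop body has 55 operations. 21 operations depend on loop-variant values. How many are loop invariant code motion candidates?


Invariant candidates = total - loop-dependent
= 55 - 21 = 34

34


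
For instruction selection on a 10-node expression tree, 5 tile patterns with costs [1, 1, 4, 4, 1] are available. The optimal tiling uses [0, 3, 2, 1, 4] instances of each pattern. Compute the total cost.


Total cost = sum(count_i * cost_i)
= 0*1 + 3*1 + 2*4 + 1*4 + 4*1
= 19

19


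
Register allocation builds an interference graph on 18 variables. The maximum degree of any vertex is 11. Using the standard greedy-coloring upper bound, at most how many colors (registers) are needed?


Greedy coloring never needs more than (max_degree + 1) colors: when coloring a vertex, at most max_degree neighbors are already colored.
Upper bound = 11 + 1 = 12

12


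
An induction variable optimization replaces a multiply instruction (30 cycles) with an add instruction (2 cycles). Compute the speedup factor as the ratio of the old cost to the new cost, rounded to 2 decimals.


Ratio = mult_cost / add_cost = 30 / 2 = 15.0

15.0


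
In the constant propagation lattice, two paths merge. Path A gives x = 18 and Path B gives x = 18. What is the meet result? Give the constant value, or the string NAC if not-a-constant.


Meet operation: if both paths give the same constant, result is that constant; if they differ, result is NAC (not-a-constant).
Path A: 18, Path B: 18 -> equal
Result: constant -> 18

18


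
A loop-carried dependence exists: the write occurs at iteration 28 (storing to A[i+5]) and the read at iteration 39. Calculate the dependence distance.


Distance = read iteration - write iteration
= 39 - 28 = 11

11


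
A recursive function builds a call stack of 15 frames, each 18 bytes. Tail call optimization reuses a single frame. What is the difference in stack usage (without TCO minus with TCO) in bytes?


Without TCO: 15 * 18 = 270 bytes
With TCO: reuse 1 frame = 18 bytes
Savings = 270 - 18 = 252

252


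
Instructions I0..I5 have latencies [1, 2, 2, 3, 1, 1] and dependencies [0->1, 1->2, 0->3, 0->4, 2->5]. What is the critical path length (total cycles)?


Compute longest path through dependency graph: dist(Ik) = max over predecessors of dist + latency(Ik).
dist(I0) = latency 1 = 1
dist(I1) = dist(I0) + 2 = 1 + 2 = 3
dist(I2) = dist(I1) + 2 = 3 + 2 = 5
dist(I3) = dist(I0) + 3 = 1 + 3 = 4
dist(I4) = dist(I0) + 1 = 1 + 1 = 2
dist(I5) = dist(I2) + 1 = 5 + 1 = 6
Critical path = max dist = 6

6


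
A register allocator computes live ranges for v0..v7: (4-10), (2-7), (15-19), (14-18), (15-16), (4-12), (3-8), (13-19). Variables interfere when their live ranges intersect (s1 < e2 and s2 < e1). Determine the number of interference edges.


Check all pairs for overlapping intervals.
Two intervals (s1,e1) and (s2,e2) overlap if s1 < e2 and s2 < e1.
v0 (4-10) vs v1..v7: overlaps v1, v5, v6 -> 3
v1 (2-7) vs v2..v7: overlaps v5, v6 -> 2
v2 (15-19) vs v3..v7: overlaps v3, v4, v7 -> 3
v3 (14-18) vs v4..v7: overlaps v4, v7 -> 2
v4 (15-16) vs v5..v7: overlaps v7 -> 1
v5 (4-12) vs v6..v7: overlaps v6 -> 1
v6 (3-8) vs v7: overlaps none -> 0
Total overlapping pairs = 3 + 2 + 3 + 2 + 1 + 1 + 0 = 12

12


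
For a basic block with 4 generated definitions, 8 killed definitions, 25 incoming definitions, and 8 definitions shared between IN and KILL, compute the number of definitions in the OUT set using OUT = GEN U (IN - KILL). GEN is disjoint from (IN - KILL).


IN - KILL: 25 - 8 = 17 surviving definitions
OUT = GEN + surviving = 4 + 17 = 21

21


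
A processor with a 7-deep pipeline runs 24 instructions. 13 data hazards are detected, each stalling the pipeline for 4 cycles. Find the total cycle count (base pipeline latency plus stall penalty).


Base cycles = 7 + 24 - 1 = 30
Total stalls = 13 * 4 = 52
Total = 30 + 52 = 82

82


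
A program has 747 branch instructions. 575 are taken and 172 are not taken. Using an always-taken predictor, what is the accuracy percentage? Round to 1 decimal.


Predictor: always-taken
Correct predictions = 575
Accuracy = 575 / 747 * 100 = 77.0%

77.0


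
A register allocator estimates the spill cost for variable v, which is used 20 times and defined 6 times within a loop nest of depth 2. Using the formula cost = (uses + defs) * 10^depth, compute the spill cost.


uses + defs = 20 + 6 = 26
10^2 = 100
Spill cost = 26 * 100 = 2600

2600


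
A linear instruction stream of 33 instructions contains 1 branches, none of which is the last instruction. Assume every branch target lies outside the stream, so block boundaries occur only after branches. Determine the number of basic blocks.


With no in-sequence branch targets, the leaders are the first instruction plus the instruction after each branch.
Number of basic blocks = branches + 1
= 1 + 1 = 2

2


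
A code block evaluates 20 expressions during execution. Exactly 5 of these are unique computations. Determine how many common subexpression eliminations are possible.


CSE count = total expressions - unique expressions
= 20 - 5 = 15

15


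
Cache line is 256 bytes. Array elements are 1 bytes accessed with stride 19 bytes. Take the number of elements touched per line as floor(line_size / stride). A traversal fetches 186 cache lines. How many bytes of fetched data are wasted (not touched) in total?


Elements per line = floor(256 / 19) = 13
Bytes used per line = 13 * 1 = 13
Wasted per line = 256 - 13 = 243
Total wasted = 243 * 186 = 45198

45198


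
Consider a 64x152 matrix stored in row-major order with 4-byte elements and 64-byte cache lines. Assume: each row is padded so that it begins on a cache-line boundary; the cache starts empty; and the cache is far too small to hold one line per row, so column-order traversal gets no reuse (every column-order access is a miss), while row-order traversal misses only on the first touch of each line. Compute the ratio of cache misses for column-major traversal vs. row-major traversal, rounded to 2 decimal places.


Each row occupies 152 * 4 = 608 bytes and starts on a line boundary, so it spans ceil(608 / 64) = 10 cache lines.
Row-major traversal misses (one per line touched): 64 * ceil(152 * 4 / 64) = 640
Column-major traversal misses (no reuse, every access misses): 64 * 152 = 9728
Ratio = 9728 / 640 = 15.2

15.2
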